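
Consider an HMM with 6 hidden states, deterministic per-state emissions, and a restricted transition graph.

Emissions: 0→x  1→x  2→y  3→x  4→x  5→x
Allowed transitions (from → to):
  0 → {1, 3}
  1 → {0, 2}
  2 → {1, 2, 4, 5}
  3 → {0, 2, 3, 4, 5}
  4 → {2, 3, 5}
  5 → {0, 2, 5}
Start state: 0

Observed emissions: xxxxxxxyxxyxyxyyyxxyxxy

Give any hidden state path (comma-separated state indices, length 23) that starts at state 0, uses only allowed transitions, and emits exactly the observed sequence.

  [0] x  {0,1,3,4,5}  => 0  start
  [1] x  {0,1,3,4,5}  => 3  0->3 ok
  [2] x  {0,1,3,4,5}  => 4  3->4 ok
  [3] x  {0,1,3,4,5}  => 5  4->5 ok
  [4] x  {0,1,3,4,5}  => 5  5->5 ok
  [5] x  {0,1,3,4,5}  => 0  5->0 ok
  [6] x  {0,1,3,4,5}  => 1  0->1 ok
  [7] y  {2}  => 2  1->2 ok
  [8] x  {0,1,3,4,5}  => 4  2->4 ok
  [9] x  {0,1,3,4,5}  => 5  4->5 ok
  [10] y  {2}  => 2  5->2 ok
  [11] x  {0,1,3,4,5}  => 4  2->4 ok
  [12] y  {2}  => 2  4->2 ok
  [13] x  {0,1,3,4,5}  => 4  2->4 ok
  [14] y  {2}  => 2  4->2 ok
  [15] y  {2}  => 2  2->2 ok
  [16] y  {2}  => 2  2->2 ok
  [17] x  {0,1,3,4,5}  => 4  2->4 ok
  [18] x  {0,1,3,4,5}  => 3  4->3 ok
  [19] y  {2}  => 2  3->2 ok
  [20] x  {0,1,3,4,5}  => 4  2->4 ok
  [21] x  {0,1,3,4,5}  => 3  4->3 ok
  [22] y  {2}  => 2  3->2 ok

0,3,4,5,5,0,1,2,4,5,2,4,2,4,2,2,2,4,3,2,4,3,2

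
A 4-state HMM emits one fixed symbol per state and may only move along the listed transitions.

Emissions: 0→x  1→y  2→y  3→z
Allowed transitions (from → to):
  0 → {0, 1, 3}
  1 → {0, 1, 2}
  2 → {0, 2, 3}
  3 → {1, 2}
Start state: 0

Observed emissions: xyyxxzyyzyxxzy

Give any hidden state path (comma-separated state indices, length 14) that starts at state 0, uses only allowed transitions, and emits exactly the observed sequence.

  pos 0: x in {0}, choose 0; start
  pos 1: y in {1,2}, choose 1; 0->1 ok
  pos 2: y in {1,2}, choose 1; 1->1 ok
  pos 3: x in {0}, choose 0; 1->0 ok
  pos 4: x in {0}, choose 0; 0->0 ok
  pos 5: z in {3}, choose 3; 0->3 ok
  pos 6: y in {1,2}, choose 1; 3->1 ok
  pos 7: y in {1,2}, choose 2; 1->2 ok
  pos 8: z in {3}, choose 3; 2->3 ok
  pos 9: y in {1,2}, choose 1; 3->1 ok
  pos 10: x in {0}, choose 0; 1->0 ok
  pos 11: x in {0}, choose 0; 0->0 ok
  pos 12: z in {3}, choose 3; 0->3 ok
  pos 13: y in {1,2}, choose 2; 3->2 ok

0,1,1,0,0,3,1,2,3,1,0,0,3,2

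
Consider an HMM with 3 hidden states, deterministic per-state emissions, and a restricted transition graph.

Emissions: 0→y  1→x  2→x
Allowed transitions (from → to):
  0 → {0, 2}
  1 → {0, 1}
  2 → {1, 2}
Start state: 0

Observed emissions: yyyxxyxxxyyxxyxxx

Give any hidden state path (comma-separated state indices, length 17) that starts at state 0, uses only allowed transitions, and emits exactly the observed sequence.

  t0 'y' -> {0}, take 0 (start)
  t1 'y' -> {0}, take 0 (0->0 ok)
  t2 'y' -> {0}, take 0 (0->0 ok)
  t3 'x' -> {1,2}, take 2 (0->2 ok)
  t4 'x' -> {1,2}, take 1 (2->1 ok)
  t5 'y' -> {0}, take 0 (1->0 ok)
  t6 'x' -> {1,2}, take 2 (0->2 ok)
  t7 'x' -> {1,2}, take 1 (2->1 ok)
  t8 'x' -> {1,2}, take 1 (1->1 ok)
  t9 'y' -> {0}, take 0 (1->0 ok)
  t10 'y' -> {0}, take 0 (0->0 ok)
  t11 'x' -> {1,2}, take 2 (0->2 ok)
  t12 'x' -> {1,2}, take 1 (2->1 ok)
  t13 'y' -> {0}, take 0 (1->0 ok)
  t14 'x' -> {1,2}, take 2 (0->2 ok)
  t15 'x' -> {1,2}, take 2 (2->2 ok)
  t16 'x' -> {1,2}, take 1 (2->1 ok)

0,0,0,2,1,0,2,1,1,0,0,2,1,0,2,2,1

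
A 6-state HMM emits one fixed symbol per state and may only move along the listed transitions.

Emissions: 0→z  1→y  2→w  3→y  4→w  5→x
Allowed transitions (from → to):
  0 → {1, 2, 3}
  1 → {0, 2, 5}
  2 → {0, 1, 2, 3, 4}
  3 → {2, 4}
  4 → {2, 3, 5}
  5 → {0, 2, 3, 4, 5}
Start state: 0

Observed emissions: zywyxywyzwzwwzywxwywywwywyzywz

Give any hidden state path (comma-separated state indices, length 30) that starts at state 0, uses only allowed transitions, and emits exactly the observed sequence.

  0: obs=z cand={0} pick 0 [start]
  1: obs=y cand={1,3} pick 1 [0->1 ok]
  2: obs=w cand={2,4} pick 2 [1->2 ok]
  3: obs=y cand={1,3} pick 1 [2->1 ok]
  4: obs=x cand={5} pick 5 [1->5 ok]
  5: obs=y cand={1,3} pick 3 [5->3 ok]
  6: obs=w cand={2,4} pick 2 [3->2 ok]
  7: obs=y cand={1,3} pick 1 [2->1 ok]
  8: obs=z cand={0} pick 0 [1->0 ok]
  9: obs=w cand={2,4} pick 2 [0->2 ok]
  10: obs=z cand={0} pick 0 [2->0 ok]
  11: obs=w cand={2,4} pick 2 [0->2 ok]
  12: obs=w cand={2,4} pick 2 [2->2 ok]
  13: obs=z cand={0} pick 0 [2->0 ok]
  14: obs=y cand={1,3} pick 3 [0->3 ok]
  15: obs=w cand={2,4} pick 4 [3->4 ok]
  16: obs=x cand={5} pick 5 [4->5 ok]
  17: obs=w cand={2,4} pick 2 [5->2 ok]
  18: obs=y cand={1,3} pick 3 [2->3 ok]
  19: obs=w cand={2,4} pick 2 [3->2 ok]
  20: obs=y cand={1,3} pick 1 [2->1 ok]
  21: obs=w cand={2,4} pick 2 [1->2 ok]
  22: obs=w cand={2,4} pick 2 [2->2 ok]
  23: obs=y cand={1,3} pick 1 [2->1 ok]
  24: obs=w cand={2,4} pick 2 [1->2 ok]
  25: obs=y cand={1,3} pick 1 [2->1 ok]
  26: obs=z cand={0} pick 0 [1->0 ok]
  27: obs=y cand={1,3} pick 1 [0->1 ok]
  28: obs=w cand={2,4} pick 2 [1->2 ok]
  29: obs=z cand={0} pick 0 [2->0 ok]

0,1,2,1,5,3,2,1,0,2,0,2,2,0,3,4,5,2,3,2,1,2,2,1,2,1,0,1,2,0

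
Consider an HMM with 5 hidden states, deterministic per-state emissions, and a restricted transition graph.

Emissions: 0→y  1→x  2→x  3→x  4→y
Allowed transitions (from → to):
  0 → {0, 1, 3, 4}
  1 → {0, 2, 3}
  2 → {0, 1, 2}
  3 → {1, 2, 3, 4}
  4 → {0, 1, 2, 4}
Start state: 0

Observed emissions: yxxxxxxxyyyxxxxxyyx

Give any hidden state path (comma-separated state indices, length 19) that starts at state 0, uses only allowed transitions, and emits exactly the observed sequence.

  [0] y  {0,4}  => 0  start
  [1] x  {1,2,3}  => 1  0->1 ok
  [2] x  {1,2,3}  => 3  1->3 ok
  [3] x  {1,2,3}  => 3  3->3 ok
  [4] x  {1,2,3}  => 1  3->1 ok
  [5] x  {1,2,3}  => 2  1->2 ok
  [6] x  {1,2,3}  => 2  2->2 ok
  [7] x  {1,2,3}  => 1  2->1 ok
  [8] y  {0,4}  => 0  1->0 ok
  [9] y  {0,4}  => 4  0->4 ok
  [10] y  {0,4}  => 0  4->0 ok
  [11] x  {1,2,3}  => 3  0->3 ok
  [12] x  {1,2,3}  => 3  3->3 ok
  [13] x  {1,2,3}  => 3  3->3 ok
  [14] x  {1,2,3}  => 2  3->2 ok
  [15] x  {1,2,3}  => 2  2->2 ok
  [16] y  {0,4}  => 0  2->0 ok
  [17] y  {0,4}  => 0  0->0 ok
  [18] x  {1,2,3}  => 1  0->1 ok

0,1,3,3,1,2,2,1,0,4,0,3,3,3,2,2,0,0,1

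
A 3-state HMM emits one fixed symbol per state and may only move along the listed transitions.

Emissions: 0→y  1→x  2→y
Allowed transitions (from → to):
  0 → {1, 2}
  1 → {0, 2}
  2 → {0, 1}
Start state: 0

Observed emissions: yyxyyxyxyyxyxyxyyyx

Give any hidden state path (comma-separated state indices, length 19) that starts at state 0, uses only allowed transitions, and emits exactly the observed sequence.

0,2,1,0,2,1,0,1,0,2,1,2,1,0,1,0,2,0,1

  pos 0: y in {0,2}, choose 0; start
  pos 1: y in {0,2}, choose 2; 0->2 ok
  pos 2: x in {1}, choose 1; 2->1 ok
  pos 3: y in {0,2}, choose 0; 1->0 ok
  pos 4: y in {0,2}, choose 2; 0->2 ok
  pos 5: x in {1}, choose 1; 2->1 ok
  pos 6: y in {0,2}, choose 0; 1->0 ok
  pos 7: x in {1}, choose 1; 0->1 ok
  pos 8: y in {0,2}, choose 0; 1->0 ok
  pos 9: y in {0,2}, choose 2; 0->2 ok
  pos 10: x in {1}, choose 1; 2->1 ok
  pos 11: y in {0,2}, choose 2; 1->2 ok
  pos 12: x in {1}, choose 1; 2->1 ok
  pos 13: y in {0,2}, choose 0; 1->0 ok
  pos 14: x in {1}, choose 1; 0->1 ok
  pos 15: y in {0,2}, choose 0; 1->0 ok
  pos 16: y in {0,2}, choose 2; 0->2 ok
  pos 17: y in {0,2}, choose 0; 2->0 ok
  pos 18: x in {1}, choose 1; 0->1 ok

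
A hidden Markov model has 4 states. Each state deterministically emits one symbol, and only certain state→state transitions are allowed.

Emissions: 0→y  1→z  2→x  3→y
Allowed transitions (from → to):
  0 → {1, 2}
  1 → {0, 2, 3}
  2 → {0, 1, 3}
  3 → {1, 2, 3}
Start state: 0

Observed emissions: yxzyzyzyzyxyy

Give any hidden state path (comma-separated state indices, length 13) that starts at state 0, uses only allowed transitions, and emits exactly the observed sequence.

0,2,1,0,1,0,1,0,1,3,2,3,3

  [0] y  {0,3}  => 0  start
  [1] x  {2}  => 2  0->2 ok
  [2] z  {1}  => 1  2->1 ok
  [3] y  {0,3}  => 0  1->0 ok
  [4] z  {1}  => 1  0->1 ok
  [5] y  {0,3}  => 0  1->0 ok
  [6] z  {1}  => 1  0->1 ok
  [7] y  {0,3}  => 0  1->0 ok
  [8] z  {1}  => 1  0->1 ok
  [9] y  {0,3}  => 3  1->3 ok
  [10] x  {2}  => 2  3->2 ok
  [11] y  {0,3}  => 3  2->3 ok
  [12] y  {0,3}  => 3  3->3 ok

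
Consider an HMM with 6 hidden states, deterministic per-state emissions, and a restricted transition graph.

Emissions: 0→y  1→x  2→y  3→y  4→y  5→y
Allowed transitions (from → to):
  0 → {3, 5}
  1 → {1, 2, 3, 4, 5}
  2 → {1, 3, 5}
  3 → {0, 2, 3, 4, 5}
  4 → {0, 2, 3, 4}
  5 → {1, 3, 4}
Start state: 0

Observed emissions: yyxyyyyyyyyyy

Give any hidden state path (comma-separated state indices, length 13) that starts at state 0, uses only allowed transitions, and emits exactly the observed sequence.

0,5,1,3,0,3,3,5,3,2,3,2,3

  pos 0: y in {0,2,3,4,5}, choose 0; start
  pos 1: y in {0,2,3,4,5}, choose 5; 0->5 ok
  pos 2: x in {1}, choose 1; 5->1 ok
  pos 3: y in {0,2,3,4,5}, choose 3; 1->3 ok
  pos 4: y in {0,2,3,4,5}, choose 0; 3->0 ok
  pos 5: y in {0,2,3,4,5}, choose 3; 0->3 ok
  pos 6: y in {0,2,3,4,5}, choose 3; 3->3 ok
  pos 7: y in {0,2,3,4,5}, choose 5; 3->5 ok
  pos 8: y in {0,2,3,4,5}, choose 3; 5->3 ok
  pos 9: y in {0,2,3,4,5}, choose 2; 3->2 ok
  pos 10: y in {0,2,3,4,5}, choose 3; 2->3 ok
  pos 11: y in {0,2,3,4,5}, choose 2; 3->2 ok
  pos 12: y in {0,2,3,4,5}, choose 3; 2->3 ok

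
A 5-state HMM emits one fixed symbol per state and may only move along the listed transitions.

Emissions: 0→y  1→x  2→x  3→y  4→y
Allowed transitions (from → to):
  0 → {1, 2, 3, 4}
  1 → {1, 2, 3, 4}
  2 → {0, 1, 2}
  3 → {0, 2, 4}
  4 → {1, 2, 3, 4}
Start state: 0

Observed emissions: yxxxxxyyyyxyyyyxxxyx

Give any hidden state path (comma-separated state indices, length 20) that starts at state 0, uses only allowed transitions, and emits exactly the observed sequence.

0,1,1,2,1,1,4,4,4,3,2,0,4,3,0,1,1,2,0,2

  t0 'y' -> {0,3,4}, take 0 (start)
  t1 'x' -> {1,2}, take 1 (0->1 ok)
  t2 'x' -> {1,2}, take 1 (1->1 ok)
  t3 'x' -> {1,2}, take 2 (1->2 ok)
  t4 'x' -> {1,2}, take 1 (2->1 ok)
  t5 'x' -> {1,2}, take 1 (1->1 ok)
  t6 'y' -> {0,3,4}, take 4 (1->4 ok)
  t7 'y' -> {0,3,4}, take 4 (4->4 ok)
  t8 'y' -> {0,3,4}, take 4 (4->4 ok)
  t9 'y' -> {0,3,4}, take 3 (4->3 ok)
  t10 'x' -> {1,2}, take 2 (3->2 ok)
  t11 'y' -> {0,3,4}, take 0 (2->0 ok)
  t12 'y' -> {0,3,4}, take 4 (0->4 ok)
  t13 'y' -> {0,3,4}, take 3 (4->3 ok)
  t14 'y' -> {0,3,4}, take 0 (3->0 ok)
  t15 'x' -> {1,2}, take 1 (0->1 ok)
  t16 'x' -> {1,2}, take 1 (1->1 ok)
  t17 'x' -> {1,2}, take 2 (1->2 ok)
  t18 'y' -> {0,3,4}, take 0 (2->0 ok)
  t19 'x' -> {1,2}, take 2 (0->2 ok)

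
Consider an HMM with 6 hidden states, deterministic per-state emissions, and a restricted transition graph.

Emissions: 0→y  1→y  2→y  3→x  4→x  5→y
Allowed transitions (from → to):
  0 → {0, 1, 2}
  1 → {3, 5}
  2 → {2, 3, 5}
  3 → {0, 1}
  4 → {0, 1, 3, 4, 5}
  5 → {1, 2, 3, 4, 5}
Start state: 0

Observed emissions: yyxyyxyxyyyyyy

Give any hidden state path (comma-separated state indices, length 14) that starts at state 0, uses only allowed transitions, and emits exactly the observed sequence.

0,2,3,1,5,3,1,3,0,0,0,0,2,2

  [0] y  {0,1,2,5}  => 0  start
  [1] y  {0,1,2,5}  => 2  0->2 ok
  [2] x  {3,4}  => 3  2->3 ok
  [3] y  {0,1,2,5}  => 1  3->1 ok
  [4] y  {0,1,2,5}  => 5  1->5 ok
  [5] x  {3,4}  => 3  5->3 ok
  [6] y  {0,1,2,5}  => 1  3->1 ok
  [7] x  {3,4}  => 3  1->3 ok
  [8] y  {0,1,2,5}  => 0  3->0 ok
  [9] y  {0,1,2,5}  => 0  0->0 ok
  [10] y  {0,1,2,5}  => 0  0->0 ok
  [11] y  {0,1,2,5}  => 0  0->0 ok
  [12] y  {0,1,2,5}  => 2  0->2 ok
  [13] y  {0,1,2,5}  => 2  2->2 ok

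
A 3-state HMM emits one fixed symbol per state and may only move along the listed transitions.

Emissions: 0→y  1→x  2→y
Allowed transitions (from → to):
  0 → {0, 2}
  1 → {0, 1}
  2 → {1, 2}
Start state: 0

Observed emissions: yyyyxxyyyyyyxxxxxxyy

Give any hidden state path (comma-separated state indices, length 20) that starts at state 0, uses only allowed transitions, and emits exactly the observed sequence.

0,0,2,2,1,1,0,0,0,0,2,2,1,1,1,1,1,1,0,2

  t0 'y' -> {0,2}, take 0 (start)
  t1 'y' -> {0,2}, take 0 (0->0 ok)
  t2 'y' -> {0,2}, take 2 (0->2 ok)
  t3 'y' -> {0,2}, take 2 (2->2 ok)
  t4 'x' -> {1}, take 1 (2->1 ok)
  t5 'x' -> {1}, take 1 (1->1 ok)
  t6 'y' -> {0,2}, take 0 (1->0 ok)
  t7 'y' -> {0,2}, take 0 (0->0 ok)
  t8 'y' -> {0,2}, take 0 (0->0 ok)
  t9 'y' -> {0,2}, take 0 (0->0 ok)
  t10 'y' -> {0,2}, take 2 (0->2 ok)
  t11 'y' -> {0,2}, take 2 (2->2 ok)
  t12 'x' -> {1}, take 1 (2->1 ok)
  t13 'x' -> {1}, take 1 (1->1 ok)
  t14 'x' -> {1}, take 1 (1->1 ok)
  t15 'x' -> {1}, take 1 (1->1 ok)
  t16 'x' -> {1}, take 1 (1->1 ok)
  t17 'x' -> {1}, take 1 (1->1 ok)
  t18 'y' -> {0,2}, take 0 (1->0 ok)
  t19 'y' -> {0,2}, take 2 (0->2 ok)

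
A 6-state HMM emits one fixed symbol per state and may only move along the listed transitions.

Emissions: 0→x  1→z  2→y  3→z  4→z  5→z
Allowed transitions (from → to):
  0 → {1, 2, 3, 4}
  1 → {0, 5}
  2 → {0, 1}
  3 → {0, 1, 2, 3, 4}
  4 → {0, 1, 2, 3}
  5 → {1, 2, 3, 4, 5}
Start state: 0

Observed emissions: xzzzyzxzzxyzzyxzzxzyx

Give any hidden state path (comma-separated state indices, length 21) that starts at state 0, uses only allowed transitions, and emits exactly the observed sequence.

  t0 'x' -> {0}, take 0 (start)
  t1 'z' -> {1,3,4,5}, take 1 (0->1 ok)
  t2 'z' -> {1,3,4,5}, take 5 (1->5 ok)
  t3 'z' -> {1,3,4,5}, take 5 (5->5 ok)
  t4 'y' -> {2}, take 2 (5->2 ok)
  t5 'z' -> {1,3,4,5}, take 1 (2->1 ok)
  t6 'x' -> {0}, take 0 (1->0 ok)
  t7 'z' -> {1,3,4,5}, take 3 (0->3 ok)
  t8 'z' -> {1,3,4,5}, take 1 (3->1 ok)
  t9 'x' -> {0}, take 0 (1->0 ok)
  t10 'y' -> {2}, take 2 (0->2 ok)
  t11 'z' -> {1,3,4,5}, take 1 (2->1 ok)
  t12 'z' -> {1,3,4,5}, take 5 (1->5 ok)
  t13 'y' -> {2}, take 2 (5->2 ok)
  t14 'x' -> {0}, take 0 (2->0 ok)
  t15 'z' -> {1,3,4,5}, take 3 (0->3 ok)
  t16 'z' -> {1,3,4,5}, take 1 (3->1 ok)
  t17 'x' -> {0}, take 0 (1->0 ok)
  t18 'z' -> {1,3,4,5}, take 3 (0->3 ok)
  t19 'y' -> {2}, take 2 (3->2 ok)
  t20 'x' -> {0}, take 0 (2->0 ok)

0,1,5,5,2,1,0,3,1,0,2,1,5,2,0,3,1,0,3,2,0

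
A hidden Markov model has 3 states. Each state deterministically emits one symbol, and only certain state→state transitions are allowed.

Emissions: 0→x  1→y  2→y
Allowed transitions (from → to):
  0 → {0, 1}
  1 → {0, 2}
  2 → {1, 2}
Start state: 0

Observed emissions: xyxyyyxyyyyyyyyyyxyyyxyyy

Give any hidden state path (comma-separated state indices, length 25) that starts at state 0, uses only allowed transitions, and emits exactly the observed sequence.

  [0] x  {0}  => 0  start
  [1] y  {1,2}  => 1  0->1 ok
  [2] x  {0}  => 0  1->0 ok
  [3] y  {1,2}  => 1  0->1 ok
  [4] y  {1,2}  => 2  1->2 ok
  [5] y  {1,2}  => 1  2->1 ok
  [6] x  {0}  => 0  1->0 ok
  [7] y  {1,2}  => 1  0->1 ok
  [8] y  {1,2}  => 2  1->2 ok
  [9] y  {1,2}  => 2  2->2 ok
  [10] y  {1,2}  => 2  2->2 ok
  [11] y  {1,2}  => 1  2->1 ok
  [12] y  {1,2}  => 2  1->2 ok
  [13] y  {1,2}  => 2  2->2 ok
  [14] y  {1,2}  => 1  2->1 ok
  [15] y  {1,2}  => 2  1->2 ok
  [16] y  {1,2}  => 1  2->1 ok
  [17] x  {0}  => 0  1->0 ok
  [18] y  {1,2}  => 1  0->1 ok
  [19] y  {1,2}  => 2  1->2 ok
  [20] y  {1,2}  => 1  2->1 ok
  [21] x  {0}  => 0  1->0 ok
  [22] y  {1,2}  => 1  0->1 ok
  [23] y  {1,2}  => 2  1->2 ok
  [24] y  {1,2}  => 1  2->1 ok

0,1,0,1,2,1,0,1,2,2,2,1,2,2,1,2,1,0,1,2,1,0,1,2,1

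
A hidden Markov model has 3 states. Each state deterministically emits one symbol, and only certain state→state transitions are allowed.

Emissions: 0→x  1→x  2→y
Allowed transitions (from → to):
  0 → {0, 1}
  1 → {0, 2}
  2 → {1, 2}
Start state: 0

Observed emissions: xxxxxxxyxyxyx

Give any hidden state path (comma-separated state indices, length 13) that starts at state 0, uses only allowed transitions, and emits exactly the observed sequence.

0,0,0,1,0,0,1,2,1,2,1,2,1

  t0 'x' -> {0,1}, take 0 (start)
  t1 'x' -> {0,1}, take 0 (0->0 ok)
  t2 'x' -> {0,1}, take 0 (0->0 ok)
  t3 'x' -> {0,1}, take 1 (0->1 ok)
  t4 'x' -> {0,1}, take 0 (1->0 ok)
  t5 'x' -> {0,1}, take 0 (0->0 ok)
  t6 'x' -> {0,1}, take 1 (0->1 ok)
  t7 'y' -> {2}, take 2 (1->2 ok)
  t8 'x' -> {0,1}, take 1 (2->1 ok)
  t9 'y' -> {2}, take 2 (1->2 ok)
  t10 'x' -> {0,1}, take 1 (2->1 ok)
  t11 'y' -> {2}, take 2 (1->2 ok)
  t12 'x' -> {0,1}, take 1 (2->1 ok)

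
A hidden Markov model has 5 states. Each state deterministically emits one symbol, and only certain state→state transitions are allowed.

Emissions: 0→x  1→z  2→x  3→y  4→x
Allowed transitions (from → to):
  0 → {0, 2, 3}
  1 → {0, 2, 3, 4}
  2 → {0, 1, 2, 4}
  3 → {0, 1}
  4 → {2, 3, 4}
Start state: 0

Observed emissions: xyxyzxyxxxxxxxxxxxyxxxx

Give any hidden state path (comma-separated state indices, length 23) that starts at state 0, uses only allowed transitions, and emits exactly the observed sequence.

0,3,0,3,1,4,3,0,0,2,2,4,4,2,4,2,2,4,3,0,0,0,0

  0: obs=x cand={0,2,4} pick 0 [start]
  1: obs=y cand={3} pick 3 [0->3 ok]
  2: obs=x cand={0,2,4} pick 0 [3->0 ok]
  3: obs=y cand={3} pick 3 [0->3 ok]
  4: obs=z cand={1} pick 1 [3->1 ok]
  5: obs=x cand={0,2,4} pick 4 [1->4 ok]
  6: obs=y cand={3} pick 3 [4->3 ok]
  7: obs=x cand={0,2,4} pick 0 [3->0 ok]
  8: obs=x cand={0,2,4} pick 0 [0->0 ok]
  9: obs=x cand={0,2,4} pick 2 [0->2 ok]
  10: obs=x cand={0,2,4} pick 2 [2->2 ok]
  11: obs=x cand={0,2,4} pick 4 [2->4 ok]
  12: obs=x cand={0,2,4} pick 4 [4->4 ok]
  13: obs=x cand={0,2,4} pick 2 [4->2 ok]
  14: obs=x cand={0,2,4} pick 4 [2->4 ok]
  15: obs=x cand={0,2,4} pick 2 [4->2 ok]
  16: obs=x cand={0,2,4} pick 2 [2->2 ok]
  17: obs=x cand={0,2,4} pick 4 [2->4 ok]
  18: obs=y cand={3} pick 3 [4->3 ok]
  19: obs=x cand={0,2,4} pick 0 [3->0 ok]
  20: obs=x cand={0,2,4} pick 0 [0->0 ok]
  21: obs=x cand={0,2,4} pick 0 [0->0 ok]
  22: obs=x cand={0,2,4} pick 0 [0->0 ok]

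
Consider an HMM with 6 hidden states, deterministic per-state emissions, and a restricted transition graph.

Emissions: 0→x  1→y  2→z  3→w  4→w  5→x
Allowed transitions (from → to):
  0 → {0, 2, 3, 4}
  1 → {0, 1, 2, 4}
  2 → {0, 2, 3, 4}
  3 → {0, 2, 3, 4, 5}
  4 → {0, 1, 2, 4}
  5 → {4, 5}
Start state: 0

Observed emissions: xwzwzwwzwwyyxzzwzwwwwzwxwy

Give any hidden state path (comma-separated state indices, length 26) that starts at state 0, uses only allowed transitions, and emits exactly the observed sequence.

0,3,2,4,2,3,3,2,4,4,1,1,0,2,2,4,2,3,3,3,3,2,4,0,4,1

  pos 0: x in {0,5}, choose 0; start
  pos 1: w in {3,4}, choose 3; 0->3 ok
  pos 2: z in {2}, choose 2; 3->2 ok
  pos 3: w in {3,4}, choose 4; 2->4 ok
  pos 4: z in {2}, choose 2; 4->2 ok
  pos 5: w in {3,4}, choose 3; 2->3 ok
  pos 6: w in {3,4}, choose 3; 3->3 ok
  pos 7: z in {2}, choose 2; 3->2 ok
  pos 8: w in {3,4}, choose 4; 2->4 ok
  pos 9: w in {3,4}, choose 4; 4->4 ok
  pos 10: y in {1}, choose 1; 4->1 ok
  pos 11: y in {1}, choose 1; 1->1 ok
  pos 12: x in {0,5}, choose 0; 1->0 ok
  pos 13: z in {2}, choose 2; 0->2 ok
  pos 14: z in {2}, choose 2; 2->2 ok
  pos 15: w in {3,4}, choose 4; 2->4 ok
  pos 16: z in {2}, choose 2; 4->2 ok
  pos 17: w in {3,4}, choose 3; 2->3 ok
  pos 18: w in {3,4}, choose 3; 3->3 ok
  pos 19: w in {3,4}, choose 3; 3->3 ok
  pos 20: w in {3,4}, choose 3; 3->3 ok
  pos 21: z in {2}, choose 2; 3->2 ok
  pos 22: w in {3,4}, choose 4; 2->4 ok
  pos 23: x in {0,5}, choose 0; 4->0 ok
  pos 24: w in {3,4}, choose 4; 0->4 ok
  pos 25: y in {1}, choose 1; 4->1 ok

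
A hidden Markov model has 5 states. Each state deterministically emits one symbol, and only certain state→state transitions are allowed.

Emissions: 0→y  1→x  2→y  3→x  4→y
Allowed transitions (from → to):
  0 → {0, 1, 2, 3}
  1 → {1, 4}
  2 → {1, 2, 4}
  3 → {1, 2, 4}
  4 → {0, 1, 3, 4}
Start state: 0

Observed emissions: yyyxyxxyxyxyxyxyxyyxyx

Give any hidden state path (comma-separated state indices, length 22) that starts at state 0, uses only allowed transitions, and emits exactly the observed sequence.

  0: obs=y cand={0,2,4} pick 0 [start]
  1: obs=y cand={0,2,4} pick 0 [0->0 ok]
  2: obs=y cand={0,2,4} pick 2 [0->2 ok]
  3: obs=x cand={1,3} pick 1 [2->1 ok]
  4: obs=y cand={0,2,4} pick 4 [1->4 ok]
  5: obs=x cand={1,3} pick 1 [4->1 ok]
  6: obs=x cand={1,3} pick 1 [1->1 ok]
  7: obs=y cand={0,2,4} pick 4 [1->4 ok]
  8: obs=x cand={1,3} pick 1 [4->1 ok]
  9: obs=y cand={0,2,4} pick 4 [1->4 ok]
  10: obs=x cand={1,3} pick 1 [4->1 ok]
  11: obs=y cand={0,2,4} pick 4 [1->4 ok]
  12: obs=x cand={1,3} pick 3 [4->3 ok]
  13: obs=y cand={0,2,4} pick 4 [3->4 ok]
  14: obs=x cand={1,3} pick 1 [4->1 ok]
  15: obs=y cand={0,2,4} pick 4 [1->4 ok]
  16: obs=x cand={1,3} pick 1 [4->1 ok]
  17: obs=y cand={0,2,4} pick 4 [1->4 ok]
  18: obs=y cand={0,2,4} pick 4 [4->4 ok]
  19: obs=x cand={1,3} pick 1 [4->1 ok]
  20: obs=y cand={0,2,4} pick 4 [1->4 ok]
  21: obs=x cand={1,3} pick 3 [4->3 ok]

0,0,2,1,4,1,1,4,1,4,1,4,3,4,1,4,1,4,4,1,4,3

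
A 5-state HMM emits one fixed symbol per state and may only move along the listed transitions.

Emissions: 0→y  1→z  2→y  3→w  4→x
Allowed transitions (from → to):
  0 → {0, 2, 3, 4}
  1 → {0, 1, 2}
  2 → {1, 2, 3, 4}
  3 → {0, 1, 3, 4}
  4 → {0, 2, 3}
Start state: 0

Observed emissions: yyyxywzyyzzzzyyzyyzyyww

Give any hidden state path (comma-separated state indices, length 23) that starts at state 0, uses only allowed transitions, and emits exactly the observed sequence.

  pos 0: y in {0,2}, choose 0; start
  pos 1: y in {0,2}, choose 2; 0->2 ok
  pos 2: y in {0,2}, choose 2; 2->2 ok
  pos 3: x in {4}, choose 4; 2->4 ok
  pos 4: y in {0,2}, choose 2; 4->2 ok
  pos 5: w in {3}, choose 3; 2->3 ok
  pos 6: z in {1}, choose 1; 3->1 ok
  pos 7: y in {0,2}, choose 2; 1->2 ok
  pos 8: y in {0,2}, choose 2; 2->2 ok
  pos 9: z in {1}, choose 1; 2->1 ok
  pos 10: z in {1}, choose 1; 1->1 ok
  pos 11: z in {1}, choose 1; 1->1 ok
  pos 12: z in {1}, choose 1; 1->1 ok
  pos 13: y in {0,2}, choose 2; 1->2 ok
  pos 14: y in {0,2}, choose 2; 2->2 ok
  pos 15: z in {1}, choose 1; 2->1 ok
  pos 16: y in {0,2}, choose 0; 1->0 ok
  pos 17: y in {0,2}, choose 2; 0->2 ok
  pos 18: z in {1}, choose 1; 2->1 ok
  pos 19: y in {0,2}, choose 2; 1->2 ok
  pos 20: y in {0,2}, choose 2; 2->2 ok
  pos 21: w in {3}, choose 3; 2->3 ok
  pos 22: w in {3}, choose 3; 3->3 ok

0,2,2,4,2,3,1,2,2,1,1,1,1,2,2,1,0,2,1,2,2,3,3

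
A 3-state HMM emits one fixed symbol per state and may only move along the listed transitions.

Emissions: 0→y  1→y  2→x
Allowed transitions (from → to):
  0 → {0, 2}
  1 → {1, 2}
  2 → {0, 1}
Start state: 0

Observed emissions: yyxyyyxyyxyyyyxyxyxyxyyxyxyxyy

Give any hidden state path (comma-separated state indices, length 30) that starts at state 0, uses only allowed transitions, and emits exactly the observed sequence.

0,0,2,0,0,0,2,0,0,2,1,1,1,1,2,0,2,1,2,0,2,0,0,2,1,2,1,2,1,1

  0: obs=y cand={0,1} pick 0 [start]
  1: obs=y cand={0,1} pick 0 [0->0 ok]
  2: obs=x cand={2} pick 2 [0->2 ok]
  3: obs=y cand={0,1} pick 0 [2->0 ok]
  4: obs=y cand={0,1} pick 0 [0->0 ok]
  5: obs=y cand={0,1} pick 0 [0->0 ok]
  6: obs=x cand={2} pick 2 [0->2 ok]
  7: obs=y cand={0,1} pick 0 [2->0 ok]
  8: obs=y cand={0,1} pick 0 [0->0 ok]
  9: obs=x cand={2} pick 2 [0->2 ok]
  10: obs=y cand={0,1} pick 1 [2->1 ok]
  11: obs=y cand={0,1} pick 1 [1->1 ok]
  12: obs=y cand={0,1} pick 1 [1->1 ok]
  13: obs=y cand={0,1} pick 1 [1->1 ok]
  14: obs=x cand={2} pick 2 [1->2 ok]
  15: obs=y cand={0,1} pick 0 [2->0 ok]
  16: obs=x cand={2} pick 2 [0->2 ok]
  17: obs=y cand={0,1} pick 1 [2->1 ok]
  18: obs=x cand={2} pick 2 [1->2 ok]
  19: obs=y cand={0,1} pick 0 [2->0 ok]
  20: obs=x cand={2} pick 2 [0->2 ok]
  21: obs=y cand={0,1} pick 0 [2->0 ok]
  22: obs=y cand={0,1} pick 0 [0->0 ok]
  23: obs=x cand={2} pick 2 [0->2 ok]
  24: obs=y cand={0,1} pick 1 [2->1 ok]
  25: obs=x cand={2} pick 2 [1->2 ok]
  26: obs=y cand={0,1} pick 1 [2->1 ok]
  27: obs=x cand={2} pick 2 [1->2 ok]
  28: obs=y cand={0,1} pick 1 [2->1 ok]
  29: obs=y cand={0,1} pick 1 [1->1 ok]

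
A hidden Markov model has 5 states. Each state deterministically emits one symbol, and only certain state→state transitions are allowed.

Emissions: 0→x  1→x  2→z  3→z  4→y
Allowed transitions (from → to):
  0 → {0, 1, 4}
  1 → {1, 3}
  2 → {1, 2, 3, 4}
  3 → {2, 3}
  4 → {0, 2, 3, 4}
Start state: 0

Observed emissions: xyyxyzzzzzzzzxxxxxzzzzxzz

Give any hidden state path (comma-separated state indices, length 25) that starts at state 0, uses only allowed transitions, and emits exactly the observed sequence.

0,4,4,0,4,3,2,3,3,3,3,3,2,1,1,1,1,1,3,3,3,2,1,3,3

  pos 0: x in {0,1}, choose 0; start
  pos 1: y in {4}, choose 4; 0->4 ok
  pos 2: y in {4}, choose 4; 4->4 ok
  pos 3: x in {0,1}, choose 0; 4->0 ok
  pos 4: y in {4}, choose 4; 0->4 ok
  pos 5: z in {2,3}, choose 3; 4->3 ok
  pos 6: z in {2,3}, choose 2; 3->2 ok
  pos 7: z in {2,3}, choose 3; 2->3 ok
  pos 8: z in {2,3}, choose 3; 3->3 ok
  pos 9: z in {2,3}, choose 3; 3->3 ok
  pos 10: z in {2,3}, choose 3; 3->3 ok
  pos 11: z in {2,3}, choose 3; 3->3 ok
  pos 12: z in {2,3}, choose 2; 3->2 ok
  pos 13: x in {0,1}, choose 1; 2->1 ok
  pos 14: x in {0,1}, choose 1; 1->1 ok
  pos 15: x in {0,1}, choose 1; 1->1 ok
  pos 16: x in {0,1}, choose 1; 1->1 ok
  pos 17: x in {0,1}, choose 1; 1->1 ok
  pos 18: z in {2,3}, choose 3; 1->3 ok
  pos 19: z in {2,3}, choose 3; 3->3 ok
  pos 20: z in {2,3}, choose 3; 3->3 ok
  pos 21: z in {2,3}, choose 2; 3->2 ok
  pos 22: x in {0,1}, choose 1; 2->1 ok
  pos 23: z in {2,3}, choose 3; 1->3 ok
  pos 24: z in {2,3}, choose 3; 3->3 ok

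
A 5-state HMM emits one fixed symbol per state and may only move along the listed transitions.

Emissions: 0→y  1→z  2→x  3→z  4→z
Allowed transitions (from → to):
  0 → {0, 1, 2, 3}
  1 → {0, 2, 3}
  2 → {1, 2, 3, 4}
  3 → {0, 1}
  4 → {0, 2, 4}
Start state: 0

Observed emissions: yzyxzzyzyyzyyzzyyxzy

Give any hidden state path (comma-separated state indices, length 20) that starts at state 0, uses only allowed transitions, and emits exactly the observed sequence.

0,3,0,2,1,3,0,1,0,0,3,0,0,3,1,0,0,2,4,0

  [0] y  {0}  => 0  start
  [1] z  {1,3,4}  => 3  0->3 ok
  [2] y  {0}  => 0  3->0 ok
  [3] x  {2}  => 2  0->2 ok
  [4] z  {1,3,4}  => 1  2->1 ok
  [5] z  {1,3,4}  => 3  1->3 ok
  [6] y  {0}  => 0  3->0 ok
  [7] z  {1,3,4}  => 1  0->1 ok
  [8] y  {0}  => 0  1->0 ok
  [9] y  {0}  => 0  0->0 ok
  [10] z  {1,3,4}  => 3  0->3 ok
  [11] y  {0}  => 0  3->0 ok
  [12] y  {0}  => 0  0->0 ok
  [13] z  {1,3,4}  => 3  0->3 ok
  [14] z  {1,3,4}  => 1  3->1 ok
  [15] y  {0}  => 0  1->0 ok
  [16] y  {0}  => 0  0->0 ok
  [17] x  {2}  => 2  0->2 ok
  [18] z  {1,3,4}  => 4  2->4 ok
  [19] y  {0}  => 0  4->0 ok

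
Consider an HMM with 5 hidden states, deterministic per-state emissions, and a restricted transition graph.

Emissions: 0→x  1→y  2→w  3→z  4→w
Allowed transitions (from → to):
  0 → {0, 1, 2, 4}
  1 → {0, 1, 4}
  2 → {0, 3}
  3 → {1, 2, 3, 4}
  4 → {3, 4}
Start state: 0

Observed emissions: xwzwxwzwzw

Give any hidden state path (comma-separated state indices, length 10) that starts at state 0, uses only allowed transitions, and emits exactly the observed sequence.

  pos 0: x in {0}, choose 0; start
  pos 1: w in {2,4}, choose 2; 0->2 ok
  pos 2: z in {3}, choose 3; 2->3 ok
  pos 3: w in {2,4}, choose 2; 3->2 ok
  pos 4: x in {0}, choose 0; 2->0 ok
  pos 5: w in {2,4}, choose 2; 0->2 ok
  pos 6: z in {3}, choose 3; 2->3 ok
  pos 7: w in {2,4}, choose 4; 3->4 ok
  pos 8: z in {3}, choose 3; 4->3 ok
  pos 9: w in {2,4}, choose 4; 3->4 ok

0,2,3,2,0,2,3,4,3,4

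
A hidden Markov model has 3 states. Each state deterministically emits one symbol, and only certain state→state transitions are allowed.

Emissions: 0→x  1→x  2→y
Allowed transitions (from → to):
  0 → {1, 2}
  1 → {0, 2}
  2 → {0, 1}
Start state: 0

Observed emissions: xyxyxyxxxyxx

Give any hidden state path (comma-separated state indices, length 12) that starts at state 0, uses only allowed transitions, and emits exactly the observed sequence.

0,2,0,2,0,2,1,0,1,2,1,0

  [0] x  {0,1}  => 0  start
  [1] y  {2}  => 2  0->2 ok
  [2] x  {0,1}  => 0  2->0 ok
  [3] y  {2}  => 2  0->2 ok
  [4] x  {0,1}  => 0  2->0 ok
  [5] y  {2}  => 2  0->2 ok
  [6] x  {0,1}  => 1  2->1 ok
  [7] x  {0,1}  => 0  1->0 ok
  [8] x  {0,1}  => 1  0->1 ok
  [9] y  {2}  => 2  1->2 ok
  [10] x  {0,1}  => 1  2->1 ok
  [11] x  {0,1}  => 0  1->0 ok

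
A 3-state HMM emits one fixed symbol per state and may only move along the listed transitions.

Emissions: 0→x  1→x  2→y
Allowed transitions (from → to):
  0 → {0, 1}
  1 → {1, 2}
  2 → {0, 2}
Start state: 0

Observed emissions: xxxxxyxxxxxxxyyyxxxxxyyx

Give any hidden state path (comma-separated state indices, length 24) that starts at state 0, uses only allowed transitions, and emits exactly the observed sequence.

  0: obs=x cand={0,1} pick 0 [start]
  1: obs=x cand={0,1} pick 0 [0->0 ok]
  2: obs=x cand={0,1} pick 0 [0->0 ok]
  3: obs=x cand={0,1} pick 1 [0->1 ok]
  4: obs=x cand={0,1} pick 1 [1->1 ok]
  5: obs=y cand={2} pick 2 [1->2 ok]
  6: obs=x cand={0,1} pick 0 [2->0 ok]
  7: obs=x cand={0,1} pick 0 [0->0 ok]
  8: obs=x cand={0,1} pick 1 [0->1 ok]
  9: obs=x cand={0,1} pick 1 [1->1 ok]
  10: obs=x cand={0,1} pick 1 [1->1 ok]
  11: obs=x cand={0,1} pick 1 [1->1 ok]
  12: obs=x cand={0,1} pick 1 [1->1 ok]
  13: obs=y cand={2} pick 2 [1->2 ok]
  14: obs=y cand={2} pick 2 [2->2 ok]
  15: obs=y cand={2} pick 2 [2->2 ok]
  16: obs=x cand={0,1} pick 0 [2->0 ok]
  17: obs=x cand={0,1} pick 0 [0->0 ok]
  18: obs=x cand={0,1} pick 0 [0->0 ok]
  19: obs=x cand={0,1} pick 0 [0->0 ok]
  20: obs=x cand={0,1} pick 1 [0->1 ok]
  21: obs=y cand={2} pick 2 [1->2 ok]
  22: obs=y cand={2} pick 2 [2->2 ok]
  23: obs=x cand={0,1} pick 0 [2->0 ok]

0,0,0,1,1,2,0,0,1,1,1,1,1,2,2,2,0,0,0,0,1,2,2,0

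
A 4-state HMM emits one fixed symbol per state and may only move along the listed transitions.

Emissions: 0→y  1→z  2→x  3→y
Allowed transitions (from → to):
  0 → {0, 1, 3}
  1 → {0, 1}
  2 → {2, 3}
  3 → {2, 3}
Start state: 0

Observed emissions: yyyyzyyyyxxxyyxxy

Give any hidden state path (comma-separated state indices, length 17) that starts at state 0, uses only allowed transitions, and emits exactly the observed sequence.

  [0] y  {0,3}  => 0  start
  [1] y  {0,3}  => 0  0->0 ok
  [2] y  {0,3}  => 0  0->0 ok
  [3] y  {0,3}  => 0  0->0 ok
  [4] z  {1}  => 1  0->1 ok
  [5] y  {0,3}  => 0  1->0 ok
  [6] y  {0,3}  => 0  0->0 ok
  [7] y  {0,3}  => 0  0->0 ok
  [8] y  {0,3}  => 3  0->3 ok
  [9] x  {2}  => 2  3->2 ok
  [10] x  {2}  => 2  2->2 ok
  [11] x  {2}  => 2  2->2 ok
  [12] y  {0,3}  => 3  2->3 ok
  [13] y  {0,3}  => 3  3->3 ok
  [14] x  {2}  => 2  3->2 ok
  [15] x  {2}  => 2  2->2 ok
  [16] y  {0,3}  => 3  2->3 ok

0,0,0,0,1,0,0,0,3,2,2,2,3,3,2,2,3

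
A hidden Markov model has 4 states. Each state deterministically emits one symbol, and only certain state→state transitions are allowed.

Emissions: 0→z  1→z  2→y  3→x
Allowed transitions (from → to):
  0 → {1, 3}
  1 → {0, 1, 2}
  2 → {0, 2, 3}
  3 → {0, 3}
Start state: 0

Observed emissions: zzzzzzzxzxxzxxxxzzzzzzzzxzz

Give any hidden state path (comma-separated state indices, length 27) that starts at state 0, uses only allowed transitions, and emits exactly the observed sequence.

0,1,1,0,1,1,0,3,0,3,3,0,3,3,3,3,0,1,1,1,1,0,1,0,3,0,1

  t0 'z' -> {0,1}, take 0 (start)
  t1 'z' -> {0,1}, take 1 (0->1 ok)
  t2 'z' -> {0,1}, take 1 (1->1 ok)
  t3 'z' -> {0,1}, take 0 (1->0 ok)
  t4 'z' -> {0,1}, take 1 (0->1 ok)
  t5 'z' -> {0,1}, take 1 (1->1 ok)
  t6 'z' -> {0,1}, take 0 (1->0 ok)
  t7 'x' -> {3}, take 3 (0->3 ok)
  t8 'z' -> {0,1}, take 0 (3->0 ok)
  t9 'x' -> {3}, take 3 (0->3 ok)
  t10 'x' -> {3}, take 3 (3->3 ok)
  t11 'z' -> {0,1}, take 0 (3->0 ok)
  t12 'x' -> {3}, take 3 (0->3 ok)
  t13 'x' -> {3}, take 3 (3->3 ok)
  t14 'x' -> {3}, take 3 (3->3 ok)
  t15 'x' -> {3}, take 3 (3->3 ok)
  t16 'z' -> {0,1}, take 0 (3->0 ok)
  t17 'z' -> {0,1}, take 1 (0->1 ok)
  t18 'z' -> {0,1}, take 1 (1->1 ok)
  t19 'z' -> {0,1}, take 1 (1->1 ok)
  t20 'z' -> {0,1}, take 1 (1->1 ok)
  t21 'z' -> {0,1}, take 0 (1->0 ok)
  t22 'z' -> {0,1}, take 1 (0->1 ok)
  t23 'z' -> {0,1}, take 0 (1->0 ok)
  t24 'x' -> {3}, take 3 (0->3 ok)
  t25 'z' -> {0,1}, take 0 (3->0 ok)
  t26 'z' -> {0,1}, take 1 (0->1 ok)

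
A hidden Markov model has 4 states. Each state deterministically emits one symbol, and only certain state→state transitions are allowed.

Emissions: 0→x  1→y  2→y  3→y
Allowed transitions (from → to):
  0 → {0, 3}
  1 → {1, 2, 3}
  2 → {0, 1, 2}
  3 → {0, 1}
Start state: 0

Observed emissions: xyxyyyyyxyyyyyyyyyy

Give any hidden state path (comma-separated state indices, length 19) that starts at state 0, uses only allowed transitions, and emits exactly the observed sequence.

0,3,0,3,1,1,1,3,0,3,1,1,3,1,2,1,1,1,2

  pos 0: x in {0}, choose 0; start
  pos 1: y in {1,2,3}, choose 3; 0->3 ok
  pos 2: x in {0}, choose 0; 3->0 ok
  pos 3: y in {1,2,3}, choose 3; 0->3 ok
  pos 4: y in {1,2,3}, choose 1; 3->1 ok
  pos 5: y in {1,2,3}, choose 1; 1->1 ok
  pos 6: y in {1,2,3}, choose 1; 1->1 ok
  pos 7: y in {1,2,3}, choose 3; 1->3 ok
  pos 8: x in {0}, choose 0; 3->0 ok
  pos 9: y in {1,2,3}, choose 3; 0->3 ok
  pos 10: y in {1,2,3}, choose 1; 3->1 ok
  pos 11: y in {1,2,3}, choose 1; 1->1 ok
  pos 12: y in {1,2,3}, choose 3; 1->3 ok
  pos 13: y in {1,2,3}, choose 1; 3->1 ok
  pos 14: y in {1,2,3}, choose 2; 1->2 ok
  pos 15: y in {1,2,3}, choose 1; 2->1 ok
  pos 16: y in {1,2,3}, choose 1; 1->1 ok
  pos 17: y in {1,2,3}, choose 1; 1->1 ok
  pos 18: y in {1,2,3}, choose 2; 1->2 ok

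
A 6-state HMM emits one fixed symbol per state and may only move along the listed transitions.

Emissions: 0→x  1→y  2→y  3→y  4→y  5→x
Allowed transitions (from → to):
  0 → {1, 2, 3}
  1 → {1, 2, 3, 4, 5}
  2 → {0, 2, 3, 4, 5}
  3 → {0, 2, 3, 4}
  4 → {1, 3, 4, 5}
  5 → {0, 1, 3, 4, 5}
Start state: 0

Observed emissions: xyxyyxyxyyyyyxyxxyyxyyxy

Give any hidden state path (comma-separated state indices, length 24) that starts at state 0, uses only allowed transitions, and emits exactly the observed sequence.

0,2,0,1,2,0,3,0,3,2,3,2,3,0,2,5,5,4,4,5,3,2,0,2

  pos 0: x in {0,5}, choose 0; start
  pos 1: y in {1,2,3,4}, choose 2; 0->2 ok
  pos 2: x in {0,5}, choose 0; 2->0 ok
  pos 3: y in {1,2,3,4}, choose 1; 0->1 ok
  pos 4: y in {1,2,3,4}, choose 2; 1->2 ok
  pos 5: x in {0,5}, choose 0; 2->0 ok
  pos 6: y in {1,2,3,4}, choose 3; 0->3 ok
  pos 7: x in {0,5}, choose 0; 3->0 ok
  pos 8: y in {1,2,3,4}, choose 3; 0->3 ok
  pos 9: y in {1,2,3,4}, choose 2; 3->2 ok
  pos 10: y in {1,2,3,4}, choose 3; 2->3 ok
  pos 11: y in {1,2,3,4}, choose 2; 3->2 ok
  pos 12: y in {1,2,3,4}, choose 3; 2->3 ok
  pos 13: x in {0,5}, choose 0; 3->0 ok
  pos 14: y in {1,2,3,4}, choose 2; 0->2 ok
  pos 15: x in {0,5}, choose 5; 2->5 ok
  pos 16: x in {0,5}, choose 5; 5->5 ok
  pos 17: y in {1,2,3,4}, choose 4; 5->4 ok
  pos 18: y in {1,2,3,4}, choose 4; 4->4 ok
  pos 19: x in {0,5}, choose 5; 4->5 ok
  pos 20: y in {1,2,3,4}, choose 3; 5->3 ok
  pos 21: y in {1,2,3,4}, choose 2; 3->2 ok
  pos 22: x in {0,5}, choose 0; 2->0 ok
  pos 23: y in {1,2,3,4}, choose 2; 0->2 ok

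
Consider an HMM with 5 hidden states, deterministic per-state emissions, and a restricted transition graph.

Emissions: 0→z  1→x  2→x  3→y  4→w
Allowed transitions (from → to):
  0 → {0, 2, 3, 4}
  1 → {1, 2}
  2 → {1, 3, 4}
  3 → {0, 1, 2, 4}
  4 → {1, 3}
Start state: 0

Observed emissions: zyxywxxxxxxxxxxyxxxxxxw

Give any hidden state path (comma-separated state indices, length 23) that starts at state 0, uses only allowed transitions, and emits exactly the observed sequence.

  pos 0: z in {0}, choose 0; start
  pos 1: y in {3}, choose 3; 0->3 ok
  pos 2: x in {1,2}, choose 2; 3->2 ok
  pos 3: y in {3}, choose 3; 2->3 ok
  pos 4: w in {4}, choose 4; 3->4 ok
  pos 5: x in {1,2}, choose 1; 4->1 ok
  pos 6: x in {1,2}, choose 1; 1->1 ok
  pos 7: x in {1,2}, choose 1; 1->1 ok
  pos 8: x in {1,2}, choose 2; 1->2 ok
  pos 9: x in {1,2}, choose 1; 2->1 ok
  pos 10: x in {1,2}, choose 1; 1->1 ok
  pos 11: x in {1,2}, choose 1; 1->1 ok
  pos 12: x in {1,2}, choose 2; 1->2 ok
  pos 13: x in {1,2}, choose 1; 2->1 ok
  pos 14: x in {1,2}, choose 2; 1->2 ok
  pos 15: y in {3}, choose 3; 2->3 ok
  pos 16: x in {1,2}, choose 1; 3->1 ok
  pos 17: x in {1,2}, choose 2; 1->2 ok
  pos 18: x in {1,2}, choose 1; 2->1 ok
  pos 19: x in {1,2}, choose 1; 1->1 ok
  pos 20: x in {1,2}, choose 1; 1->1 ok
  pos 21: x in {1,2}, choose 2; 1->2 ok
  pos 22: w in {4}, choose 4; 2->4 ok

0,3,2,3,4,1,1,1,2,1,1,1,2,1,2,3,1,2,1,1,1,2,4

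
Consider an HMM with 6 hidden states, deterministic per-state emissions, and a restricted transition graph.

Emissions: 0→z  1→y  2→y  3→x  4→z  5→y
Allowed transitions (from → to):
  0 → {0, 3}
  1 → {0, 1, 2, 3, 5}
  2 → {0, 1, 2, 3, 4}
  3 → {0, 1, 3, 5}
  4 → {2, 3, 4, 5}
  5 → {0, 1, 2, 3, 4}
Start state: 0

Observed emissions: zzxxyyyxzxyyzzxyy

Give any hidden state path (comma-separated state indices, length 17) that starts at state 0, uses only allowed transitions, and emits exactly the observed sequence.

  [0] z  {0,4}  => 0  start
  [1] z  {0,4}  => 0  0->0 ok
  [2] x  {3}  => 3  0->3 ok
  [3] x  {3}  => 3  3->3 ok
  [4] y  {1,2,5}  => 1  3->1 ok
  [5] y  {1,2,5}  => 1  1->1 ok
  [6] y  {1,2,5}  => 5  1->5 ok
  [7] x  {3}  => 3  5->3 ok
  [8] z  {0,4}  => 0  3->0 ok
  [9] x  {3}  => 3  0->3 ok
  [10] y  {1,2,5}  => 1  3->1 ok
  [11] y  {1,2,5}  => 5  1->5 ok
  [12] z  {0,4}  => 0  5->0 ok
  [13] z  {0,4}  => 0  0->0 ok
  [14] x  {3}  => 3  0->3 ok
  [15] y  {1,2,5}  => 1  3->1 ok
  [16] y  {1,2,5}  => 5  1->5 ok

0,0,3,3,1,1,5,3,0,3,1,5,0,0,3,1,5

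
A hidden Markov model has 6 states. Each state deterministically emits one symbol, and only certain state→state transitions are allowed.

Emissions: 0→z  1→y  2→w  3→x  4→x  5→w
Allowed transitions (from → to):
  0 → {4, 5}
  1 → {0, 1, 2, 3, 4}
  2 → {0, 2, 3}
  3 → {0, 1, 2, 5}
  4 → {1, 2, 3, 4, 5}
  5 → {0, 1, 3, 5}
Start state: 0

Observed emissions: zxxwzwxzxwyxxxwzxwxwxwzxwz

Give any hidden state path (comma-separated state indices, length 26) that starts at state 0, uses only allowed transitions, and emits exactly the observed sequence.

0,4,4,5,0,5,3,0,4,5,1,4,4,3,5,0,4,5,3,2,3,2,0,4,2,0

  t0 'z' -> {0}, take 0 (start)
  t1 'x' -> {3,4}, take 4 (0->4 ok)
  t2 'x' -> {3,4}, take 4 (4->4 ok)
  t3 'w' -> {2,5}, take 5 (4->5 ok)
  t4 'z' -> {0}, take 0 (5->0 ok)
  t5 'w' -> {2,5}, take 5 (0->5 ok)
  t6 'x' -> {3,4}, take 3 (5->3 ok)
  t7 'z' -> {0}, take 0 (3->0 ok)
  t8 'x' -> {3,4}, take 4 (0->4 ok)
  t9 'w' -> {2,5}, take 5 (4->5 ok)
  t10 'y' -> {1}, take 1 (5->1 ok)
  t11 'x' -> {3,4}, take 4 (1->4 ok)
  t12 'x' -> {3,4}, take 4 (4->4 ok)
  t13 'x' -> {3,4}, take 3 (4->3 ok)
  t14 'w' -> {2,5}, take 5 (3->5 ok)
  t15 'z' -> {0}, take 0 (5->0 ok)
  t16 'x' -> {3,4}, take 4 (0->4 ok)
  t17 'w' -> {2,5}, take 5 (4->5 ok)
  t18 'x' -> {3,4}, take 3 (5->3 ok)
  t19 'w' -> {2,5}, take 2 (3->2 ok)
  t20 'x' -> {3,4}, take 3 (2->3 ok)
  t21 'w' -> {2,5}, take 2 (3->2 ok)
  t22 'z' -> {0}, take 0 (2->0 ok)
  t23 'x' -> {3,4}, take 4 (0->4 ok)
  t24 'w' -> {2,5}, take 2 (4->2 ok)
  t25 'z' -> {0}, take 0 (2->0 ok)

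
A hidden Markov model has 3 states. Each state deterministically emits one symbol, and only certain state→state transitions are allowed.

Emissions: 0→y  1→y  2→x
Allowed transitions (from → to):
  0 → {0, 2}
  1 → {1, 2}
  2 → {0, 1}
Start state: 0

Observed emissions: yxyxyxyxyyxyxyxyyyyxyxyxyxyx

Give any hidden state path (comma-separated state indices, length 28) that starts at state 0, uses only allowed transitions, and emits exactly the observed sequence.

0,2,0,2,0,2,1,2,0,0,2,0,2,0,2,1,1,1,1,2,0,2,0,2,0,2,0,2

  [0] y  {0,1}  => 0  start
  [1] x  {2}  => 2  0->2 ok
  [2] y  {0,1}  => 0  2->0 ok
  [3] x  {2}  => 2  0->2 ok
  [4] y  {0,1}  => 0  2->0 ok
  [5] x  {2}  => 2  0->2 ok
  [6] y  {0,1}  => 1  2->1 ok
  [7] x  {2}  => 2  1->2 ok
  [8] y  {0,1}  => 0  2->0 ok
  [9] y  {0,1}  => 0  0->0 ok
  [10] x  {2}  => 2  0->2 ok
  [11] y  {0,1}  => 0  2->0 ok
  [12] x  {2}  => 2  0->2 ok
  [13] y  {0,1}  => 0  2->0 ok
  [14] x  {2}  => 2  0->2 ok
  [15] y  {0,1}  => 1  2->1 ok
  [16] y  {0,1}  => 1  1->1 ok
  [17] y  {0,1}  => 1  1->1 ok
  [18] y  {0,1}  => 1  1->1 ok
  [19] x  {2}  => 2  1->2 ok
  [20] y  {0,1}  => 0  2->0 ok
  [21] x  {2}  => 2  0->2 ok
  [22] y  {0,1}  => 0  2->0 ok
  [23] x  {2}  => 2  0->2 ok
  [24] y  {0,1}  => 0  2->0 ok
  [25] x  {2}  => 2  0->2 ok
  [26] y  {0,1}  => 0  2->0 ok
  [27] x  {2}  => 2  0->2 ok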